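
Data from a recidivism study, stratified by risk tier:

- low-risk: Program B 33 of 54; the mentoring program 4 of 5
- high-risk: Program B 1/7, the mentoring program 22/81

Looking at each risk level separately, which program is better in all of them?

the mentoring program

Low-risk: Program B 33/54 = 61.1%, the mentoring program 4/5 = 80.0% → the mentoring program
High-risk: Program B 1/7 = 14.3%, the mentoring program 22/81 = 27.2% → the mentoring program
The mentoring program has the higher rate in both groups.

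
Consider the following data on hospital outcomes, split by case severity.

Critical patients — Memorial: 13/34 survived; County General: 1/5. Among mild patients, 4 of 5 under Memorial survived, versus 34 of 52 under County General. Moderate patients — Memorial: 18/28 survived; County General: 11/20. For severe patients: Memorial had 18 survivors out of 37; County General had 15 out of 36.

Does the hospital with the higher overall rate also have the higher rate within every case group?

Critical: Memorial 13/34 = 38.2%, County General 1/5 = 20.0% → Memorial
Mild: Memorial 4/5 = 80.0%, County General 34/52 = 65.4% → Memorial
Moderate: Memorial 18/28 = 64.3%, County General 11/20 = 55.0% → Memorial
Severe: Memorial 18/37 = 48.6%, County General 15/36 = 41.7% → Memorial
Overall: Memorial 53/104 = 51.0%, County General 61/113 = 54.0% → County General
Memorial wins each case group but County General wins overall — the comparison reverses. Memorial's patients skew toward critical, which has a lower base rate.

No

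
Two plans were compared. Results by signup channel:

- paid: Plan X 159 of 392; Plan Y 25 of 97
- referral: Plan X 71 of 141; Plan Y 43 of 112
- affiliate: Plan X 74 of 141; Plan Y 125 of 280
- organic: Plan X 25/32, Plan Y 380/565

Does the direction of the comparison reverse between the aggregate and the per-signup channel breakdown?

Yes

Paid: Plan X 159/392 = 40.6%, Plan Y 25/97 = 25.8% → Plan X
Referral: Plan X 71/141 = 50.4%, Plan Y 43/112 = 38.4% → Plan X
Affiliate: Plan X 74/141 = 52.5%, Plan Y 125/280 = 44.6% → Plan X
Organic: Plan X 25/32 = 78.1%, Plan Y 380/565 = 67.3% → Plan X
Overall: Plan X 329/706 = 46.6%, Plan Y 573/1054 = 54.4% → Plan Y
Plan X wins each signup group but Plan Y wins overall — the comparison reverses. Plan X's customers skew toward paid, which has a lower base rate.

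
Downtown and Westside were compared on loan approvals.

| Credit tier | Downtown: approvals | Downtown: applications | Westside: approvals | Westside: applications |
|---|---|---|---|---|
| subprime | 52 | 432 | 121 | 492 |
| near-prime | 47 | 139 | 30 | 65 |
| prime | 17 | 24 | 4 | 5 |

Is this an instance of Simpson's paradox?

No

Subprime: Downtown 52/432 = 12.0%, Westside 121/492 = 24.6% → Westside
Near-prime: Downtown 47/139 = 33.8%, Westside 30/65 = 46.2% → Westside
Prime: Downtown 17/24 = 70.8%, Westside 4/5 = 80.0% → Westside
Overall: Downtown 116/595 = 19.5%, Westside 155/562 = 27.6% → Westside
Westside wins overall and in every credit group — no reversal.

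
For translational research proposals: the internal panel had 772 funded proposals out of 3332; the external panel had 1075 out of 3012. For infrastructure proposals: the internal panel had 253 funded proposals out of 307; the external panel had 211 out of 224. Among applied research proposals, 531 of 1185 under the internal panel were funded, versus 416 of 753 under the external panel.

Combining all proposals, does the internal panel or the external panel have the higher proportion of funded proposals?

the external panel

Translational research: the internal panel 772/3332 = 23.2%, the external panel 1075/3012 = 35.7% → the external panel
Infrastructure: the internal panel 253/307 = 82.4%, the external panel 211/224 = 94.2% → the external panel
Applied research: the internal panel 531/1185 = 44.8%, the external panel 416/753 = 55.2% → the external panel
Overall: the internal panel 1556/4824 = 32.3%, the external panel 1702/3989 = 42.7% → the external panel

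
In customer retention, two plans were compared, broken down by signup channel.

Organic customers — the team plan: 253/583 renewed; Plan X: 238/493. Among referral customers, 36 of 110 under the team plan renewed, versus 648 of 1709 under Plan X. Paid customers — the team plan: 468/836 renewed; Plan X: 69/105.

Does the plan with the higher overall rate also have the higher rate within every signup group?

No

Organic: the team plan 253/583 = 43.4%, Plan X 238/493 = 48.3% → Plan X
Referral: the team plan 36/110 = 32.7%, Plan X 648/1709 = 37.9% → Plan X
Paid: the team plan 468/836 = 56.0%, Plan X 69/105 = 65.7% → Plan X
Overall: the team plan 757/1529 = 49.5%, Plan X 955/2307 = 41.4% → the team plan
Plan X wins each signup group but the team plan wins overall — the comparison reverses. Plan X's customers skew toward referral, which has a lower base rate.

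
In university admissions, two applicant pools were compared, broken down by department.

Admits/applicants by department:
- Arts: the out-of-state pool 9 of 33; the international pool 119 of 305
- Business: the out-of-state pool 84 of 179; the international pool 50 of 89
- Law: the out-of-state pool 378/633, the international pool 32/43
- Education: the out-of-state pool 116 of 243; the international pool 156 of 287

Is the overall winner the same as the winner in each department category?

No

Arts: the out-of-state pool 9/33 = 27.3%, the international pool 119/305 = 39.0% → the international pool
Business: the out-of-state pool 84/179 = 46.9%, the international pool 50/89 = 56.2% → the international pool
Law: the out-of-state pool 378/633 = 59.7%, the international pool 32/43 = 74.4% → the international pool
Education: the out-of-state pool 116/243 = 47.7%, the international pool 156/287 = 54.4% → the international pool
Overall: the out-of-state pool 587/1088 = 54.0%, the international pool 357/724 = 49.3% → the out-of-state pool
The international pool wins each department group but the out-of-state pool wins overall — the comparison reverses. The international pool's applicants skew toward Arts, which has a lower base rate.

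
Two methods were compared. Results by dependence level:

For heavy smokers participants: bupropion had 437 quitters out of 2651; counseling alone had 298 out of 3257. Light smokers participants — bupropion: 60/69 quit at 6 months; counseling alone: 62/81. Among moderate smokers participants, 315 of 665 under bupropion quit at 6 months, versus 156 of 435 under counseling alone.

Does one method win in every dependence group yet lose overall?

Heavy smokers: bupropion 437/2651 = 16.5%, counseling alone 298/3257 = 9.1% → bupropion
Light smokers: bupropion 60/69 = 87.0%, counseling alone 62/81 = 76.5% → bupropion
Moderate smokers: bupropion 315/665 = 47.4%, counseling alone 156/435 = 35.9% → bupropion
Overall: bupropion 812/3385 = 24.0%, counseling alone 516/3773 = 13.7% → bupropion
Bupropion wins overall and in every dependence group — no reversal.

No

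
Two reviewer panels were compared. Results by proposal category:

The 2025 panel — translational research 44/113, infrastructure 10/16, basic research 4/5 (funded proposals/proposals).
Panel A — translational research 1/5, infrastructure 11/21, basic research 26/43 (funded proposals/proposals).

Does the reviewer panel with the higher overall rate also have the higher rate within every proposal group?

Translational research: the 2025 panel 44/113 = 38.9%, Panel A 1/5 = 20.0% → the 2025 panel
Infrastructure: the 2025 panel 10/16 = 62.5%, Panel A 11/21 = 52.4% → the 2025 panel
Basic research: the 2025 panel 4/5 = 80.0%, Panel A 26/43 = 60.5% → the 2025 panel
Overall: the 2025 panel 58/134 = 43.3%, Panel A 38/69 = 55.1% → Panel A
The 2025 panel wins each proposal group but Panel A wins overall — the comparison reverses. The 2025 panel's proposals skew toward translational research, which has a lower base rate.

No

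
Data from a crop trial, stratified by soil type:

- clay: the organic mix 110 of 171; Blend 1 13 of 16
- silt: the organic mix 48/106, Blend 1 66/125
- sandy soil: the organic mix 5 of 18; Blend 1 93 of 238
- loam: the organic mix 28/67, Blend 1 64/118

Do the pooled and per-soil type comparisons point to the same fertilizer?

Clay: the organic mix 110/171 = 64.3%, Blend 1 13/16 = 81.2% → Blend 1
Silt: the organic mix 48/106 = 45.3%, Blend 1 66/125 = 52.8% → Blend 1
Sandy soil: the organic mix 5/18 = 27.8%, Blend 1 93/238 = 39.1% → Blend 1
Loam: the organic mix 28/67 = 41.8%, Blend 1 64/118 = 54.2% → Blend 1
Overall: the organic mix 191/362 = 52.8%, Blend 1 236/497 = 47.5% → the organic mix
Blend 1 wins each soil group but the organic mix wins overall — the comparison reverses. Blend 1's plots skew toward sandy soil, which has a lower base rate.

No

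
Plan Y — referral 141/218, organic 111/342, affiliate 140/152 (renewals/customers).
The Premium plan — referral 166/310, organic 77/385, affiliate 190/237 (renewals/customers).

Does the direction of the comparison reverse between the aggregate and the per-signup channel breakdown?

No

Referral: Plan Y 141/218 = 64.7%, the Premium plan 166/310 = 53.5% → Plan Y
Organic: Plan Y 111/342 = 32.5%, the Premium plan 77/385 = 20.0% → Plan Y
Affiliate: Plan Y 140/152 = 92.1%, the Premium plan 190/237 = 80.2% → Plan Y
Overall: Plan Y 392/712 = 55.1%, the Premium plan 433/932 = 46.5% → Plan Y
Plan Y wins overall and in every signup group — no reversal.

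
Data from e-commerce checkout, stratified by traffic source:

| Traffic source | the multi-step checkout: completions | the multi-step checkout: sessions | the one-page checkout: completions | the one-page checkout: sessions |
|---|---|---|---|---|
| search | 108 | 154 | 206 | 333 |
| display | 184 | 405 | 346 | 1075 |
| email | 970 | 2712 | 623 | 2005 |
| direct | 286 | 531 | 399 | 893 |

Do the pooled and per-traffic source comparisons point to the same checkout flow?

Yes

Search: the multi-step checkout 108/154 = 70.1%, the one-page checkout 206/333 = 61.9% → the multi-step checkout
Display: the multi-step checkout 184/405 = 45.4%, the one-page checkout 346/1075 = 32.2% → the multi-step checkout
Email: the multi-step checkout 970/2712 = 35.8%, the one-page checkout 623/2005 = 31.1% → the multi-step checkout
Direct: the multi-step checkout 286/531 = 53.9%, the one-page checkout 399/893 = 44.7% → the multi-step checkout
Overall: the multi-step checkout 1548/3802 = 40.7%, the one-page checkout 1574/4306 = 36.6% → the multi-step checkout
The multi-step checkout wins overall and in every traffic group — no reversal.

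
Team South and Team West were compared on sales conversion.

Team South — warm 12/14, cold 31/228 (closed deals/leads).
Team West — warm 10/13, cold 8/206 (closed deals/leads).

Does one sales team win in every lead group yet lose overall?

Warm: Team South 12/14 = 85.7%, Team West 10/13 = 76.9% → Team South
Cold: Team South 31/228 = 13.6%, Team West 8/206 = 3.9% → Team South
Overall: Team South 43/242 = 17.8%, Team West 18/219 = 8.2% → Team South
Team South wins overall and in every lead group — no reversal.

No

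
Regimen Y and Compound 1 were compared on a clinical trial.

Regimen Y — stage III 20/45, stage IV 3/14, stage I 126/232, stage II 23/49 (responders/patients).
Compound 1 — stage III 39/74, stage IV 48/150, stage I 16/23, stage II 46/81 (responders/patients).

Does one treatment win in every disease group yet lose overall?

Stage III: Regimen Y 20/45 = 44.4%, Compound 1 39/74 = 52.7% → Compound 1
Stage IV: Regimen Y 3/14 = 21.4%, Compound 1 48/150 = 32.0% → Compound 1
Stage I: Regimen Y 126/232 = 54.3%, Compound 1 16/23 = 69.6% → Compound 1
Stage II: Regimen Y 23/49 = 46.9%, Compound 1 46/81 = 56.8% → Compound 1
Overall: Regimen Y 172/340 = 50.6%, Compound 1 149/328 = 45.4% → Regimen Y
Compound 1 wins each disease group but Regimen Y wins overall — the comparison reverses. Compound 1's patients skew toward stage IV, which has a lower base rate.

Yes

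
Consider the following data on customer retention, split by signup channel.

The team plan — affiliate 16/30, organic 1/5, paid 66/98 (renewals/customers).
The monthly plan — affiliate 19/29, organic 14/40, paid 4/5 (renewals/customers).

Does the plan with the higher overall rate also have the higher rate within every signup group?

No

Affiliate: the team plan 16/30 = 53.3%, the monthly plan 19/29 = 65.5% → the monthly plan
Organic: the team plan 1/5 = 20.0%, the monthly plan 14/40 = 35.0% → the monthly plan
Paid: the team plan 66/98 = 67.3%, the monthly plan 4/5 = 80.0% → the monthly plan
Overall: the team plan 83/133 = 62.4%, the monthly plan 37/74 = 50.0% → the team plan
The monthly plan wins each signup group but the team plan wins overall — the comparison reverses. The monthly plan's customers skew toward organic, which has a lower base rate.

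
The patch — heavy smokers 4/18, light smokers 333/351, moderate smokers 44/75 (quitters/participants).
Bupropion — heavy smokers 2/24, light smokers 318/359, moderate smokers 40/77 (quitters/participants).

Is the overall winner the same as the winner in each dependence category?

Heavy smokers: the patch 4/18 = 22.2%, bupropion 2/24 = 8.3% → the patch
Light smokers: the patch 333/351 = 94.9%, bupropion 318/359 = 88.6% → the patch
Moderate smokers: the patch 44/75 = 58.7%, bupropion 40/77 = 51.9% → the patch
Overall: the patch 381/444 = 85.8%, bupropion 360/460 = 78.3% → the patch
The patch wins overall and in every dependence group — no reversal.

Yes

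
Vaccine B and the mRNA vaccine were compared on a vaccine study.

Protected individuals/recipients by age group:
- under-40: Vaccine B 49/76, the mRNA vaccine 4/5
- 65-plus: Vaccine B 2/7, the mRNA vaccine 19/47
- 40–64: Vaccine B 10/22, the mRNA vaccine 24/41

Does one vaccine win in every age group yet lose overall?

Yes

Under-40: Vaccine B 49/76 = 64.5%, the mRNA vaccine 4/5 = 80.0% → the mRNA vaccine
65-plus: Vaccine B 2/7 = 28.6%, the mRNA vaccine 19/47 = 40.4% → the mRNA vaccine
40–64: Vaccine B 10/22 = 45.5%, the mRNA vaccine 24/41 = 58.5% → the mRNA vaccine
Overall: Vaccine B 61/105 = 58.1%, the mRNA vaccine 47/93 = 50.5% → Vaccine B
The mRNA vaccine wins each age group but Vaccine B wins overall — the comparison reverses. The mRNA vaccine's recipients skew toward 65-plus, which has a lower base rate.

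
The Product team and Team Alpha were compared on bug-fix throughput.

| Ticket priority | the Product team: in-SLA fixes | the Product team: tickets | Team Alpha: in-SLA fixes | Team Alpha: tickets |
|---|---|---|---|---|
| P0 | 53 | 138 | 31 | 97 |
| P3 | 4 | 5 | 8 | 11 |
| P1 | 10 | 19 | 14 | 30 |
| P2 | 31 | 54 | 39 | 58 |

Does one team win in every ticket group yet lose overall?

P0: the Product team 53/138 = 38.4%, Team Alpha 31/97 = 32.0% → the Product team
P3: the Product team 4/5 = 80.0%, Team Alpha 8/11 = 72.7% → the Product team
P1: the Product team 10/19 = 52.6%, Team Alpha 14/30 = 46.7% → the Product team
P2: the Product team 31/54 = 57.4%, Team Alpha 39/58 = 67.2% → Team Alpha
Overall: the Product team 98/216 = 45.4%, Team Alpha 92/196 = 46.9% → Team Alpha
Neither sweeps: the Product team wins 3 of 4 groups, Team Alpha wins 1. Team Alpha wins overall but not every group — no Simpson reversal.

No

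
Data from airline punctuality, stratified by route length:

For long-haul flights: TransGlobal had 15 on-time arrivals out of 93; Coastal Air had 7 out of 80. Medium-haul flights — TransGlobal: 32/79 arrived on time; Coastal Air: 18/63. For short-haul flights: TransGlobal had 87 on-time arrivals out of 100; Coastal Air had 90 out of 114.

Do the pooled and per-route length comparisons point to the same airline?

Long-haul: TransGlobal 15/93 = 16.1%, Coastal Air 7/80 = 8.8% → TransGlobal
Medium-haul: TransGlobal 32/79 = 40.5%, Coastal Air 18/63 = 28.6% → TransGlobal
Short-haul: TransGlobal 87/100 = 87.0%, Coastal Air 90/114 = 78.9% → TransGlobal
Overall: TransGlobal 134/272 = 49.3%, Coastal Air 115/257 = 44.7% → TransGlobal
TransGlobal wins overall and in every route group — no reversal.

Yes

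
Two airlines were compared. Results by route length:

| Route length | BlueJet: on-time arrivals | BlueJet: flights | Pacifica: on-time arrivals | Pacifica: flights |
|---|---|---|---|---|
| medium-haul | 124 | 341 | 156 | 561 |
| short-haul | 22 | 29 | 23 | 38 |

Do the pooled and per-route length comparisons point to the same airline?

Yes

Medium-haul: BlueJet 124/341 = 36.4%, Pacifica 156/561 = 27.8% → BlueJet
Short-haul: BlueJet 22/29 = 75.9%, Pacifica 23/38 = 60.5% → BlueJet
Overall: BlueJet 146/370 = 39.5%, Pacifica 179/599 = 29.9% → BlueJet
BlueJet wins overall and in every route group — no reversal.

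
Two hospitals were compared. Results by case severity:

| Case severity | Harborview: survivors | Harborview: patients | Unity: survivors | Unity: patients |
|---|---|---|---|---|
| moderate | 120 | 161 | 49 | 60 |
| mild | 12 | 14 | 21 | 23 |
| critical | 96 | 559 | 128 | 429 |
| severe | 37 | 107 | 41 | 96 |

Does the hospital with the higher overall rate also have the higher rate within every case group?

Moderate: Harborview 120/161 = 74.5%, Unity 49/60 = 81.7% → Unity
Mild: Harborview 12/14 = 85.7%, Unity 21/23 = 91.3% → Unity
Critical: Harborview 96/559 = 17.2%, Unity 128/429 = 29.8% → Unity
Severe: Harborview 37/107 = 34.6%, Unity 41/96 = 42.7% → Unity
Overall: Harborview 265/841 = 31.5%, Unity 239/608 = 39.3% → Unity
Unity wins overall and in every case group — no reversal.

Yes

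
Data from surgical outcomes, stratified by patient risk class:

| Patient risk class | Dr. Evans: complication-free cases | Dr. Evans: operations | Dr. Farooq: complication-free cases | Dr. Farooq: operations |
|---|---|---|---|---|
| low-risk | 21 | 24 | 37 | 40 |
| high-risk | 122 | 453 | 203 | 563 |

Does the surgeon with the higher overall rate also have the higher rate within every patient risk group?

Yes

Low-risk: Dr. Evans 21/24 = 87.5%, Dr. Farooq 37/40 = 92.5% → Dr. Farooq
High-risk: Dr. Evans 122/453 = 26.9%, Dr. Farooq 203/563 = 36.1% → Dr. Farooq
Overall: Dr. Evans 143/477 = 30.0%, Dr. Farooq 240/603 = 39.8% → Dr. Farooq
Dr. Farooq wins overall and in every patient risk group — no reversal.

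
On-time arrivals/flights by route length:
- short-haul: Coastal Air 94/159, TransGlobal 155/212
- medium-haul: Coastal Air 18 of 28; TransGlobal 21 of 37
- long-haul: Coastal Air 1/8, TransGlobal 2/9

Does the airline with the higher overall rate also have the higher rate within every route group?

Short-haul: Coastal Air 94/159 = 59.1%, TransGlobal 155/212 = 73.1% → TransGlobal
Medium-haul: Coastal Air 18/28 = 64.3%, TransGlobal 21/37 = 56.8% → Coastal Air
Long-haul: Coastal Air 1/8 = 12.5%, TransGlobal 2/9 = 22.2% → TransGlobal
Overall: Coastal Air 113/195 = 57.9%, TransGlobal 178/258 = 69.0% → TransGlobal
Neither sweeps: Coastal Air wins 1 of 3 groups, TransGlobal wins 2. TransGlobal wins overall but not every group — no Simpson reversal.

No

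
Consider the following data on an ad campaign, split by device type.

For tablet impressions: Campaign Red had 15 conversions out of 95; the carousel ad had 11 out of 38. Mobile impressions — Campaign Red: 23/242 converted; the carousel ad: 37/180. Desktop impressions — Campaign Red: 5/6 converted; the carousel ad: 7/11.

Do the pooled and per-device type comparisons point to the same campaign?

Tablet: Campaign Red 15/95 = 15.8%, the carousel ad 11/38 = 28.9% → the carousel ad
Mobile: Campaign Red 23/242 = 9.5%, the carousel ad 37/180 = 20.6% → the carousel ad
Desktop: Campaign Red 5/6 = 83.3%, the carousel ad 7/11 = 63.6% → Campaign Red
Overall: Campaign Red 43/343 = 12.5%, the carousel ad 55/229 = 24.0% → the carousel ad
Neither sweeps: Campaign Red wins 1 of 3 groups, the carousel ad wins 2. The carousel ad wins overall but not every group — no Simpson reversal.

No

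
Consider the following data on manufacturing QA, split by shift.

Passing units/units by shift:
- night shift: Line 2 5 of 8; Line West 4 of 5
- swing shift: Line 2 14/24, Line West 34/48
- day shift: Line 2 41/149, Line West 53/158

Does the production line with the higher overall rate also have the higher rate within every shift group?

Yes

Night shift: Line 2 5/8 = 62.5%, Line West 4/5 = 80.0% → Line West
Swing shift: Line 2 14/24 = 58.3%, Line West 34/48 = 70.8% → Line West
Day shift: Line 2 41/149 = 27.5%, Line West 53/158 = 33.5% → Line West
Overall: Line 2 60/181 = 33.1%, Line West 91/211 = 43.1% → Line West
Line West wins overall and in every shift group — no reversal.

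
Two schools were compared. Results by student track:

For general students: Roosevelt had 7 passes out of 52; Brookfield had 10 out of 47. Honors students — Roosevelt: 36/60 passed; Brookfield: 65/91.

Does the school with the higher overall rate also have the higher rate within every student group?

General: Roosevelt 7/52 = 13.5%, Brookfield 10/47 = 21.3% → Brookfield
Honors: Roosevelt 36/60 = 60.0%, Brookfield 65/91 = 71.4% → Brookfield
Overall: Roosevelt 43/112 = 38.4%, Brookfield 75/138 = 54.3% → Brookfield
Brookfield wins overall and in every student group — no reversal.

Yes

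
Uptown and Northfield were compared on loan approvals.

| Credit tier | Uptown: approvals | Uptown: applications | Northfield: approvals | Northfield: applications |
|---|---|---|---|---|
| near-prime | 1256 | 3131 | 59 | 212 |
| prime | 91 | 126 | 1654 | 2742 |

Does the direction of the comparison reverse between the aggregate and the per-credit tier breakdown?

Yes

Near-prime: Uptown 1256/3131 = 40.1%, Northfield 59/212 = 27.8% → Uptown
Prime: Uptown 91/126 = 72.2%, Northfield 1654/2742 = 60.3% → Uptown
Overall: Uptown 1347/3257 = 41.4%, Northfield 1713/2954 = 58.0% → Northfield
Uptown wins each credit group but Northfield wins overall — the comparison reverses. Uptown's applications skew toward near-prime, which has a lower base rate.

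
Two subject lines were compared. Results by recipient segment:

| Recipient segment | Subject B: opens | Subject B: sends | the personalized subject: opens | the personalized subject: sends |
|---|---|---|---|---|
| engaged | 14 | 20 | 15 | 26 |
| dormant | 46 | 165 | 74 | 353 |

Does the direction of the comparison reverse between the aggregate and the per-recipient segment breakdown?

Engaged: Subject B 14/20 = 70.0%, the personalized subject 15/26 = 57.7% → Subject B
Dormant: Subject B 46/165 = 27.9%, the personalized subject 74/353 = 21.0% → Subject B
Overall: Subject B 60/185 = 32.4%, the personalized subject 89/379 = 23.5% → Subject B
Subject B wins overall and in every recipient group — no reversal.

No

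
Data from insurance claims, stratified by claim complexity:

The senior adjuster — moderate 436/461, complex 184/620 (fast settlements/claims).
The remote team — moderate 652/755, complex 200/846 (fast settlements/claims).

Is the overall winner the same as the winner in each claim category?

Moderate: the senior adjuster 436/461 = 94.6%, the remote team 652/755 = 86.4% → the senior adjuster
Complex: the senior adjuster 184/620 = 29.7%, the remote team 200/846 = 23.6% → the senior adjuster
Overall: the senior adjuster 620/1081 = 57.4%, the remote team 852/1601 = 53.2% → the senior adjuster
The senior adjuster wins overall and in every claim group — no reversal.

Yes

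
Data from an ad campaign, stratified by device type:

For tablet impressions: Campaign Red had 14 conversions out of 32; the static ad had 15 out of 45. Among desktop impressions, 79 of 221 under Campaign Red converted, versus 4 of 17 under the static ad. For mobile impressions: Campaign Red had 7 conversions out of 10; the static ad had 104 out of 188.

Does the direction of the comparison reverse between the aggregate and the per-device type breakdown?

Yes

Tablet: Campaign Red 14/32 = 43.8%, the static ad 15/45 = 33.3% → Campaign Red
Desktop: Campaign Red 79/221 = 35.7%, the static ad 4/17 = 23.5% → Campaign Red
Mobile: Campaign Red 7/10 = 70.0%, the static ad 104/188 = 55.3% → Campaign Red
Overall: Campaign Red 100/263 = 38.0%, the static ad 123/250 = 49.2% → the static ad
Campaign Red wins each device group but the static ad wins overall — the comparison reverses. Campaign Red's impressions skew toward desktop, which has a lower base rate.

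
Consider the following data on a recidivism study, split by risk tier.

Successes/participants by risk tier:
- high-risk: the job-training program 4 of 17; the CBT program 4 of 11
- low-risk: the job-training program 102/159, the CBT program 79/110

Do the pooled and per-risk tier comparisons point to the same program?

High-risk: the job-training program 4/17 = 23.5%, the CBT program 4/11 = 36.4% → the CBT program
Low-risk: the job-training program 102/159 = 64.2%, the CBT program 79/110 = 71.8% → the CBT program
Overall: the job-training program 106/176 = 60.2%, the CBT program 83/121 = 68.6% → the CBT program
The CBT program wins overall and in every risk group — no reversal.

Yes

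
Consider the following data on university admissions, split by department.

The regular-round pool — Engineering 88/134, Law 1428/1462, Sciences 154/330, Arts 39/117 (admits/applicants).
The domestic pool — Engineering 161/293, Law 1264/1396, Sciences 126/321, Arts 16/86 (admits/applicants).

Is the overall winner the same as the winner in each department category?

Yes

Engineering: the regular-round pool 88/134 = 65.7%, the domestic pool 161/293 = 54.9% → the regular-round pool
Law: the regular-round pool 1428/1462 = 97.7%, the domestic pool 1264/1396 = 90.5% → the regular-round pool
Sciences: the regular-round pool 154/330 = 46.7%, the domestic pool 126/321 = 39.3% → the regular-round pool
Arts: the regular-round pool 39/117 = 33.3%, the domestic pool 16/86 = 18.6% → the regular-round pool
Overall: the regular-round pool 1709/2043 = 83.7%, the domestic pool 1567/2096 = 74.8% → the regular-round pool
The regular-round pool wins overall and in every department group — no reversal.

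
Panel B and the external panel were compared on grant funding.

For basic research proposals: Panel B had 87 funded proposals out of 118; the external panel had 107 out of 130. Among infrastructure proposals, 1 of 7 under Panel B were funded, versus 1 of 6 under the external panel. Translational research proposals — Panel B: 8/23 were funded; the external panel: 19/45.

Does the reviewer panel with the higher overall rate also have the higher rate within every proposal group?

Yes

Basic research: Panel B 87/118 = 73.7%, the external panel 107/130 = 82.3% → the external panel
Infrastructure: Panel B 1/7 = 14.3%, the external panel 1/6 = 16.7% → the external panel
Translational research: Panel B 8/23 = 34.8%, the external panel 19/45 = 42.2% → the external panel
Overall: Panel B 96/148 = 64.9%, the external panel 127/181 = 70.2% → the external panel
The external panel wins overall and in every proposal group — no reversal.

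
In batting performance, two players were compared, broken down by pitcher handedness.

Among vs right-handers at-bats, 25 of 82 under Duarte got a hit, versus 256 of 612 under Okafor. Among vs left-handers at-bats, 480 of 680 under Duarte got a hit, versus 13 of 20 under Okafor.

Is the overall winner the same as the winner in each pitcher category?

No

Vs right-handers: Duarte 25/82 = 30.5%, Okafor 256/612 = 41.8% → Okafor
Vs left-handers: Duarte 480/680 = 70.6%, Okafor 13/20 = 65.0% → Duarte
Overall: Duarte 505/762 = 66.3%, Okafor 269/632 = 42.6% → Duarte
Neither sweeps: Duarte wins 1 of 2 groups, Okafor wins 1. Duarte wins overall but not every group — no Simpson reversal.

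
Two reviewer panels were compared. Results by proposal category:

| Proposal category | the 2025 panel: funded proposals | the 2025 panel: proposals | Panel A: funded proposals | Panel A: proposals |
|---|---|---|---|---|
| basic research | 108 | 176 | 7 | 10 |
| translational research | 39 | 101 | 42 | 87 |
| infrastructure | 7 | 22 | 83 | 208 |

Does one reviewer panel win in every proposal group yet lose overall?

Yes

Basic research: the 2025 panel 108/176 = 61.4%, Panel A 7/10 = 70.0% → Panel A
Translational research: the 2025 panel 39/101 = 38.6%, Panel A 42/87 = 48.3% → Panel A
Infrastructure: the 2025 panel 7/22 = 31.8%, Panel A 83/208 = 39.9% → Panel A
Overall: the 2025 panel 154/299 = 51.5%, Panel A 132/305 = 43.3% → the 2025 panel
Panel A wins each proposal group but the 2025 panel wins overall — the comparison reverses. Panel A's proposals skew toward infrastructure, which has a lower base rate.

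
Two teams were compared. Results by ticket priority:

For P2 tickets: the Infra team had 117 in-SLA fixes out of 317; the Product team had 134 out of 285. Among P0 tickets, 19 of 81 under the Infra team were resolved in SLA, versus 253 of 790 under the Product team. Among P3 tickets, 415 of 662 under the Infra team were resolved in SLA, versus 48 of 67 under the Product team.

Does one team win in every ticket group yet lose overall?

Yes

P2: the Infra team 117/317 = 36.9%, the Product team 134/285 = 47.0% → the Product team
P0: the Infra team 19/81 = 23.5%, the Product team 253/790 = 32.0% → the Product team
P3: the Infra team 415/662 = 62.7%, the Product team 48/67 = 71.6% → the Product team
Overall: the Infra team 551/1060 = 52.0%, the Product team 435/1142 = 38.1% → the Infra team
The Product team wins each ticket group but the Infra team wins overall — the comparison reverses. The Product team's tickets skew toward P0, which has a lower base rate.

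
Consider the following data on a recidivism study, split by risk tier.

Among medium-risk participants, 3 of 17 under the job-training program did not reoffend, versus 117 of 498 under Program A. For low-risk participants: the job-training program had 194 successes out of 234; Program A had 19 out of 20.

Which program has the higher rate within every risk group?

Program A

Medium-risk: the job-training program 3/17 = 17.6%, Program A 117/498 = 23.5% → Program A
Low-risk: the job-training program 194/234 = 82.9%, Program A 19/20 = 95.0% → Program A
Program A has the higher rate in both groups.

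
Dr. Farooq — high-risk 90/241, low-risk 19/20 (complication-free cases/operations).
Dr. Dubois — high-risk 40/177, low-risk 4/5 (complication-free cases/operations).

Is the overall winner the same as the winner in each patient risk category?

High-risk: Dr. Farooq 90/241 = 37.3%, Dr. Dubois 40/177 = 22.6% → Dr. Farooq
Low-risk: Dr. Farooq 19/20 = 95.0%, Dr. Dubois 4/5 = 80.0% → Dr. Farooq
Overall: Dr. Farooq 109/261 = 41.8%, Dr. Dubois 44/182 = 24.2% → Dr. Farooq
Dr. Farooq wins overall and in every patient risk group — no reversal.

Yes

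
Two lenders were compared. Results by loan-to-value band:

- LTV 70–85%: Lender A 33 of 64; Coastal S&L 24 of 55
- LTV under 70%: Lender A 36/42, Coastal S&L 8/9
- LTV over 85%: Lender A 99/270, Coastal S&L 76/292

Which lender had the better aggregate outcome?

Lender A

LTV 70–85%: Lender A 33/64 = 51.6%, Coastal S&L 24/55 = 43.6% → Lender A
LTV under 70%: Lender A 36/42 = 85.7%, Coastal S&L 8/9 = 88.9% → Coastal S&L
LTV over 85%: Lender A 99/270 = 36.7%, Coastal S&L 76/292 = 26.0% → Lender A
Overall: Lender A 168/376 = 44.7%, Coastal S&L 108/356 = 30.3% → Lender A
(Neither sweeps every loan-to-value group, but Lender A has the higher pooled rate.)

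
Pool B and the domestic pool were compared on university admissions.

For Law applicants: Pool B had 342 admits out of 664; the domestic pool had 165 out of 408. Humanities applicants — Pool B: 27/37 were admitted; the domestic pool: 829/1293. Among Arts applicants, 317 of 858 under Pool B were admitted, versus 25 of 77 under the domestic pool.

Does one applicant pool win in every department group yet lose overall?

Law: Pool B 342/664 = 51.5%, the domestic pool 165/408 = 40.4% → Pool B
Humanities: Pool B 27/37 = 73.0%, the domestic pool 829/1293 = 64.1% → Pool B
Arts: Pool B 317/858 = 36.9%, the domestic pool 25/77 = 32.5% → Pool B
Overall: Pool B 686/1559 = 44.0%, the domestic pool 1019/1778 = 57.3% → the domestic pool
Pool B wins each department group but the domestic pool wins overall — the comparison reverses. Pool B's applicants skew toward Arts, which has a lower base rate.

Yes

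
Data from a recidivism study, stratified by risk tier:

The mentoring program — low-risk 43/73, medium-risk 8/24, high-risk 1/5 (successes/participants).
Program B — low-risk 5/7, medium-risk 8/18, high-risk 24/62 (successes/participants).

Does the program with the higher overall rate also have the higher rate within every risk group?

Low-risk: the mentoring program 43/73 = 58.9%, Program B 5/7 = 71.4% → Program B
Medium-risk: the mentoring program 8/24 = 33.3%, Program B 8/18 = 44.4% → Program B
High-risk: the mentoring program 1/5 = 20.0%, Program B 24/62 = 38.7% → Program B
Overall: the mentoring program 52/102 = 51.0%, Program B 37/87 = 42.5% → the mentoring program
Program B wins each risk group but the mentoring program wins overall — the comparison reverses. Program B's participants skew toward high-risk, which has a lower base rate.

No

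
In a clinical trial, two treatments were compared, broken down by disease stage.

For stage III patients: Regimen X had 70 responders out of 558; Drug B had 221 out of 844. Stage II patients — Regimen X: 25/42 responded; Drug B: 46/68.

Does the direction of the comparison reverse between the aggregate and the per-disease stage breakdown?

No

Stage III: Regimen X 70/558 = 12.5%, Drug B 221/844 = 26.2% → Drug B
Stage II: Regimen X 25/42 = 59.5%, Drug B 46/68 = 67.6% → Drug B
Overall: Regimen X 95/600 = 15.8%, Drug B 267/912 = 29.3% → Drug B
Drug B wins overall and in every disease group — no reversal.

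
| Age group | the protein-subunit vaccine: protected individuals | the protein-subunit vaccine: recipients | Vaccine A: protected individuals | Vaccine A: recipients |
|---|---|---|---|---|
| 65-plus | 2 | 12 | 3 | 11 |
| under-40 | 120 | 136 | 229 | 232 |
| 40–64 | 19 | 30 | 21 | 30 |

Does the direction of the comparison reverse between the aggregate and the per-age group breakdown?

No

65-plus: the protein-subunit vaccine 2/12 = 16.7%, Vaccine A 3/11 = 27.3% → Vaccine A
Under-40: the protein-subunit vaccine 120/136 = 88.2%, Vaccine A 229/232 = 98.7% → Vaccine A
40–64: the protein-subunit vaccine 19/30 = 63.3%, Vaccine A 21/30 = 70.0% → Vaccine A
Overall: the protein-subunit vaccine 141/178 = 79.2%, Vaccine A 253/273 = 92.7% → Vaccine A
Vaccine A wins overall and in every age group — no reversal.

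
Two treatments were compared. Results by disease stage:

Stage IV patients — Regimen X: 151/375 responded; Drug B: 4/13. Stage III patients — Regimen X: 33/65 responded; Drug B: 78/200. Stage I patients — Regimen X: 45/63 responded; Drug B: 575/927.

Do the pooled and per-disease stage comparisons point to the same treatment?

Stage IV: Regimen X 151/375 = 40.3%, Drug B 4/13 = 30.8% → Regimen X
Stage III: Regimen X 33/65 = 50.8%, Drug B 78/200 = 39.0% → Regimen X
Stage I: Regimen X 45/63 = 71.4%, Drug B 575/927 = 62.0% → Regimen X
Overall: Regimen X 229/503 = 45.5%, Drug B 657/1140 = 57.6% → Drug B
Regimen X wins each disease group but Drug B wins overall — the comparison reverses. Regimen X's patients skew toward stage IV, which has a lower base rate.

No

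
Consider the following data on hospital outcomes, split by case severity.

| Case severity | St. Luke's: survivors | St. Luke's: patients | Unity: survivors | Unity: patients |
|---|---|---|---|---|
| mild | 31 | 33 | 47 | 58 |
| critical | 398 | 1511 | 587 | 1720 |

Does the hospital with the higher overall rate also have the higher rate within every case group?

No

Mild: St. Luke's 31/33 = 93.9%, Unity 47/58 = 81.0% → St. Luke's
Critical: St. Luke's 398/1511 = 26.3%, Unity 587/1720 = 34.1% → Unity
Overall: St. Luke's 429/1544 = 27.8%, Unity 634/1778 = 35.7% → Unity
Neither sweeps: St. Luke's wins 1 of 2 groups, Unity wins 1. Unity wins overall but not every group — no Simpson reversal.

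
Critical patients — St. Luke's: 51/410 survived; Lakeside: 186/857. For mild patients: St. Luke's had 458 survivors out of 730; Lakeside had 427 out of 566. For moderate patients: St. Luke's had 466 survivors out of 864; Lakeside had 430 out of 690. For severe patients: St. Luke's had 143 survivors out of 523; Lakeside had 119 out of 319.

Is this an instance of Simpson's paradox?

No

Critical: St. Luke's 51/410 = 12.4%, Lakeside 186/857 = 21.7% → Lakeside
Mild: St. Luke's 458/730 = 62.7%, Lakeside 427/566 = 75.4% → Lakeside
Moderate: St. Luke's 466/864 = 53.9%, Lakeside 430/690 = 62.3% → Lakeside
Severe: St. Luke's 143/523 = 27.3%, Lakeside 119/319 = 37.3% → Lakeside
Overall: St. Luke's 1118/2527 = 44.2%, Lakeside 1162/2432 = 47.8% → Lakeside
Lakeside wins overall and in every case group — no reversal.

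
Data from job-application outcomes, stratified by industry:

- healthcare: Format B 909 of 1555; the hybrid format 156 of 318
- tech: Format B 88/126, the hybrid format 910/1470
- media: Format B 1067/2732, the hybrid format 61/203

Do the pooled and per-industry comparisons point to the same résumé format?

No

Healthcare: Format B 909/1555 = 58.5%, the hybrid format 156/318 = 49.1% → Format B
Tech: Format B 88/126 = 69.8%, the hybrid format 910/1470 = 61.9% → Format B
Media: Format B 1067/2732 = 39.1%, the hybrid format 61/203 = 30.0% → Format B
Overall: Format B 2064/4413 = 46.8%, the hybrid format 1127/1991 = 56.6% → the hybrid format
Format B wins each industry group but the hybrid format wins overall — the comparison reverses. Format B's applications skew toward media, which has a lower base rate.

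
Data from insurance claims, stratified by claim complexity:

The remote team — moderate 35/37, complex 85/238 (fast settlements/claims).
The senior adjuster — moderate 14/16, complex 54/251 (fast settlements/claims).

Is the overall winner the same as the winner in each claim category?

Moderate: the remote team 35/37 = 94.6%, the senior adjuster 14/16 = 87.5% → the remote team
Complex: the remote team 85/238 = 35.7%, the senior adjuster 54/251 = 21.5% → the remote team
Overall: the remote team 120/275 = 43.6%, the senior adjuster 68/267 = 25.5% → the remote team
The remote team wins overall and in every claim group — no reversal.

Yes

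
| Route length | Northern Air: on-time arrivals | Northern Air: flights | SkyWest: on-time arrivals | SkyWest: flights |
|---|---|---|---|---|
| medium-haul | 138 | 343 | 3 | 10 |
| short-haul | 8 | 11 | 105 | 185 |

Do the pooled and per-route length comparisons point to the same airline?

No

Medium-haul: Northern Air 138/343 = 40.2%, SkyWest 3/10 = 30.0% → Northern Air
Short-haul: Northern Air 8/11 = 72.7%, SkyWest 105/185 = 56.8% → Northern Air
Overall: Northern Air 146/354 = 41.2%, SkyWest 108/195 = 55.4% → SkyWest
Northern Air wins each route group but SkyWest wins overall — the comparison reverses. Northern Air's flights skew toward medium-haul, which has a lower base rate.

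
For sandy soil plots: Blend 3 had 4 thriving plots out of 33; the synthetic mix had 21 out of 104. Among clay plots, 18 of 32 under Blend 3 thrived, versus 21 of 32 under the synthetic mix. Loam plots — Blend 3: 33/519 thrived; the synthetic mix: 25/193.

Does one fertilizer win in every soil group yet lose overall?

Sandy soil: Blend 3 4/33 = 12.1%, the synthetic mix 21/104 = 20.2% → the synthetic mix
Clay: Blend 3 18/32 = 56.2%, the synthetic mix 21/32 = 65.6% → the synthetic mix
Loam: Blend 3 33/519 = 6.4%, the synthetic mix 25/193 = 13.0% → the synthetic mix
Overall: Blend 3 55/584 = 9.4%, the synthetic mix 67/329 = 20.4% → the synthetic mix
The synthetic mix wins overall and in every soil group — no reversal.

No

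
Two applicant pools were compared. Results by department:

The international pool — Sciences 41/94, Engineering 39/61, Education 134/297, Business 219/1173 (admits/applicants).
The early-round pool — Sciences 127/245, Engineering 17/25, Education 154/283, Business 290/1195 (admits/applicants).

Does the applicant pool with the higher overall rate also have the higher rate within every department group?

Yes

Sciences: the international pool 41/94 = 43.6%, the early-round pool 127/245 = 51.8% → the early-round pool
Engineering: the international pool 39/61 = 63.9%, the early-round pool 17/25 = 68.0% → the early-round pool
Education: the international pool 134/297 = 45.1%, the early-round pool 154/283 = 54.4% → the early-round pool
Business: the international pool 219/1173 = 18.7%, the early-round pool 290/1195 = 24.3% → the early-round pool
Overall: the international pool 433/1625 = 26.6%, the early-round pool 588/1748 = 33.6% → the early-round pool
The early-round pool wins overall and in every department group — no reversal.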